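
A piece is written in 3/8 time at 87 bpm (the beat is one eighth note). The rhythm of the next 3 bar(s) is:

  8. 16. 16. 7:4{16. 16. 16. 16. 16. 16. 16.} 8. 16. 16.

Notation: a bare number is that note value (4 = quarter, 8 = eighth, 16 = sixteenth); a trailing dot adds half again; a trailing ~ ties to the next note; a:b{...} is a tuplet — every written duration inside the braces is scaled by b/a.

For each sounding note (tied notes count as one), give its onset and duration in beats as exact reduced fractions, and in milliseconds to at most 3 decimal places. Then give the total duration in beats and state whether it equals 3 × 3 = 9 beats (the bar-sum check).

1) 0.0ms=0b +1034.483ms=3/2b
2) 1034.483ms=3/2b +517.241ms=3/4b
3) 1551.724ms=9/4b +517.241ms=3/4b
4) 2068.966ms=3b +295.567ms=3/7b
5) 2364.532ms=24/7b +295.567ms=3/7b
6) 2660.099ms=27/7b +295.567ms=3/7b
7) 2955.665ms=30/7b +295.567ms=3/7b
8) 3251.232ms=33/7b +295.567ms=3/7b
9) 3546.798ms=36/7b +295.567ms=3/7b
10) 3842.365ms=39/7b +295.567ms=3/7b
11) 4137.931ms=6b +1034.483ms=3/2b
12) 5172.414ms=15/2b +517.241ms=3/4b
13) 5689.655ms=33/4b +517.241ms=3/4b
Σ=9b of 9 (87bpm 3/8) — PASS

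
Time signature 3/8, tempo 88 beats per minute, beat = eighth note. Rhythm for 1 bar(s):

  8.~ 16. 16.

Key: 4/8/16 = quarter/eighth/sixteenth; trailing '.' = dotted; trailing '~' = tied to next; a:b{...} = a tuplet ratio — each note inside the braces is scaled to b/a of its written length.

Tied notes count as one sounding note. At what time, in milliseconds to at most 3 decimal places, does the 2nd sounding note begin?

1. 0.0ms @ 0 + 1534.091ms (9/4)
2. 1534.091ms @ 9/4 + 511.364ms (3/4)

note 2 onset = 9/4b = 1534.091ms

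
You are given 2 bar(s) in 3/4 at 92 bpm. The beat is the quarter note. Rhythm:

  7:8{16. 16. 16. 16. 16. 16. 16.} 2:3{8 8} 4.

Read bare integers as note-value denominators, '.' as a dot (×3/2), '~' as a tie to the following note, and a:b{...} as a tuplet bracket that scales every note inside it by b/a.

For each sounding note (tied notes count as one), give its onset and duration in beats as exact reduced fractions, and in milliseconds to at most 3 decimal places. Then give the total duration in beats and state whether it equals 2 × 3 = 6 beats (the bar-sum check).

1) 0.0ms=0b +279.503ms=3/7b
2) 279.503ms=3/7b +279.503ms=3/7b
3) 559.006ms=6/7b +279.503ms=3/7b
4) 838.509ms=9/7b +279.503ms=3/7b
5) 1118.012ms=12/7b +279.503ms=3/7b
6) 1397.516ms=15/7b +279.503ms=3/7b
7) 1677.019ms=18/7b +279.503ms=3/7b
8) 1956.522ms=3b +489.13ms=3/4b
9) 2445.652ms=15/4b +489.13ms=3/4b
10) 2934.783ms=9/2b +978.261ms=3/2b
Σ=6b of 6 (92bpm 3/4) — PASS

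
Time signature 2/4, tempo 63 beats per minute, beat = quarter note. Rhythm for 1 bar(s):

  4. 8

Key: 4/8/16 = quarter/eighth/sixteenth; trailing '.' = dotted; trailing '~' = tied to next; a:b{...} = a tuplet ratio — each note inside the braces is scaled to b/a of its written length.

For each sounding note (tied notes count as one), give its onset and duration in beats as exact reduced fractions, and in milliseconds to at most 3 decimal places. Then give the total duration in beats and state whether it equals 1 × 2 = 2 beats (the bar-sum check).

1) 0.0ms=0b +1428.571ms=3/2b
2) 1428.571ms=3/2b +476.19ms=1/2b
Σ=2b of 2 (63bpm 2/4) — PASS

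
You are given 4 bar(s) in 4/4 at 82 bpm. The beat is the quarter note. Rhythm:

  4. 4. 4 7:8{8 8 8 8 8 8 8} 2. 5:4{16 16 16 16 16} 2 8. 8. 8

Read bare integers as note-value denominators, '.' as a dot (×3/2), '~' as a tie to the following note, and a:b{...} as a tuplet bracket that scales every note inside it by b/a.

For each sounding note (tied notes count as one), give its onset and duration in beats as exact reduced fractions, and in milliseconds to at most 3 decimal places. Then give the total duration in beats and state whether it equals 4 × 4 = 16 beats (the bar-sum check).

1) 0.0ms=0b +1097.561ms=3/2b
2) 1097.561ms=3/2b +1097.561ms=3/2b
3) 2195.122ms=3b +731.707ms=1b
4) 2926.829ms=4b +418.118ms=4/7b
5) 3344.948ms=32/7b +418.118ms=4/7b
6) 3763.066ms=36/7b +418.118ms=4/7b
7) 4181.185ms=40/7b +418.118ms=4/7b
8) 4599.303ms=44/7b +418.118ms=4/7b
9) 5017.422ms=48/7b +418.118ms=4/7b
10) 5435.54ms=52/7b +418.118ms=4/7b
11) 5853.659ms=8b +2195.122ms=3b
12) 8048.78ms=11b +146.341ms=1/5b
13) 8195.122ms=56/5b +146.341ms=1/5b
14) 8341.463ms=57/5b +146.341ms=1/5b
15) 8487.805ms=58/5b +146.341ms=1/5b
16) 8634.146ms=59/5b +146.341ms=1/5b
17) 8780.488ms=12b +1463.415ms=2b
18) 10243.902ms=14b +548.78ms=3/4b
19) 10792.683ms=59/4b +548.78ms=3/4b
20) 11341.463ms=31/2b +365.854ms=1/2b
Σ=16b of 16 (82bpm 4/4) — PASS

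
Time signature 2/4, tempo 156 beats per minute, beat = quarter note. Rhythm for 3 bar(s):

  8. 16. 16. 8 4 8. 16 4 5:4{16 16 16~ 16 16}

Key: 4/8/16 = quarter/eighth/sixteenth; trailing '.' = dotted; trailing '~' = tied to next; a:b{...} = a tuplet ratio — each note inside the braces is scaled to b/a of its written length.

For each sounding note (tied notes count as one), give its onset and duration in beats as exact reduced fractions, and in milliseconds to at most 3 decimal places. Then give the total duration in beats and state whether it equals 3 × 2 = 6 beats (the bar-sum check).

1) 0.0ms=0b +288.462ms=3/4b
2) 288.462ms=3/4b +144.231ms=3/8b
3) 432.692ms=9/8b +144.231ms=3/8b
4) 576.923ms=3/2b +192.308ms=1/2b
5) 769.231ms=2b +384.615ms=1b
6) 1153.846ms=3b +288.462ms=3/4b
7) 1442.308ms=15/4b +96.154ms=1/4b
8) 1538.462ms=4b +384.615ms=1b
9) 1923.077ms=5b +76.923ms=1/5b
10) 2000.0ms=26/5b +76.923ms=1/5b
11) 2076.923ms=27/5b +153.846ms=2/5b
12) 2230.769ms=29/5b +76.923ms=1/5b
Σ=6b of 6 (156bpm 2/4) — PASS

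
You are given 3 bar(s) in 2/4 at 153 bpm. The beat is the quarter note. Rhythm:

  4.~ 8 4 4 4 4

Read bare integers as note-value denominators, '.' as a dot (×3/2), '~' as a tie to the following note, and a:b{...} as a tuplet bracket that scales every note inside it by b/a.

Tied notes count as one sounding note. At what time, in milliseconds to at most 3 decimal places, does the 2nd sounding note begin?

1. 0.0ms @ 0 + 784.314ms (2)
2. 784.314ms @ 2 + 392.157ms (1)
3. 1176.471ms @ 3 + 392.157ms (1)
4. 1568.627ms @ 4 + 392.157ms (1)
5. 1960.784ms @ 5 + 392.157ms (1)

note 2 onset = 2b = 784.314ms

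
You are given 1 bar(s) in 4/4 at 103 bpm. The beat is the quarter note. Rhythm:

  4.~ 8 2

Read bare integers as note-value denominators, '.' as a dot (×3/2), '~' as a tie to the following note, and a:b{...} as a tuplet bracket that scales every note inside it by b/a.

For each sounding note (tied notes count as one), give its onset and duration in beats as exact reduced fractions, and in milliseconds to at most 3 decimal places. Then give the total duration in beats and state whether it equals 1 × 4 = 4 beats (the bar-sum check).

1) 0.0ms=0b +1165.049ms=2b
2) 1165.049ms=2b +1165.049ms=2b
Σ=4b of 4 (103bpm 4/4) — PASS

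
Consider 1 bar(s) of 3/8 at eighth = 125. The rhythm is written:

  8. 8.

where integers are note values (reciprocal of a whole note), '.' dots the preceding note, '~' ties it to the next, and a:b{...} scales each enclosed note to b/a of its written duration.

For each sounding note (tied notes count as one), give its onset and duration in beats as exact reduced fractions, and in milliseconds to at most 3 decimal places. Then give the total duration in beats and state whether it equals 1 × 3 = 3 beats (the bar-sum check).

1) 0.0ms=0b +720.0ms=3/2b
2) 720.0ms=3/2b +720.0ms=3/2b
Σ=3b of 3 (125bpm 3/8) — PASS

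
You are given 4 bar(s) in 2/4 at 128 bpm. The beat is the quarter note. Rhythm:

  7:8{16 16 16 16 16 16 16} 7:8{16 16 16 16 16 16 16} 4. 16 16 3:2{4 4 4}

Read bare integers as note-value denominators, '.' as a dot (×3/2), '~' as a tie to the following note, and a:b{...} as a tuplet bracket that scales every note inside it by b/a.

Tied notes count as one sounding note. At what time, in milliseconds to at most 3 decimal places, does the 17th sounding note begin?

1. 0.0ms @ 0 + 133.929ms (2/7)
2. 133.929ms @ 2/7 + 133.929ms (2/7)
3. 267.857ms @ 4/7 + 133.929ms (2/7)
4. 401.786ms @ 6/7 + 133.929ms (2/7)
5. 535.714ms @ 8/7 + 133.929ms (2/7)
6. 669.643ms @ 10/7 + 133.929ms (2/7)
7. 803.571ms @ 12/7 + 133.929ms (2/7)
8. 937.5ms @ 2 + 133.929ms (2/7)
9. 1071.429ms @ 16/7 + 133.929ms (2/7)
10. 1205.357ms @ 18/7 + 133.929ms (2/7)
11. 1339.286ms @ 20/7 + 133.929ms (2/7)
12. 1473.214ms @ 22/7 + 133.929ms (2/7)
13. 1607.143ms @ 24/7 + 133.929ms (2/7)
14. 1741.071ms @ 26/7 + 133.929ms (2/7)
15. 1875.0ms @ 4 + 703.125ms (3/2)
16. 2578.125ms @ 11/2 + 117.188ms (1/4)
17. 2695.312ms @ 23/4 + 117.188ms (1/4)
18. 2812.5ms @ 6 + 312.5ms (2/3)
19. 3125.0ms @ 20/3 + 312.5ms (2/3)
20. 3437.5ms @ 22/3 + 312.5ms (2/3)

note 17 onset = 23/4b = 2695.312ms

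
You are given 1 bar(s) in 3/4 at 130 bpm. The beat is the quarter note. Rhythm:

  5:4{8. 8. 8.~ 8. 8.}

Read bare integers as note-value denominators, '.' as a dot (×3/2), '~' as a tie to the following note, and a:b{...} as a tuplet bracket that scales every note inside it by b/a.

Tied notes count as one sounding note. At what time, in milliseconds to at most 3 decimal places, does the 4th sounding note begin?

note 4 onset = 12/5b = 1107.692ms

1. 0.0ms @ 0 + 276.923ms (3/5)
2. 276.923ms @ 3/5 + 276.923ms (3/5)
3. 553.846ms @ 6/5 + 553.846ms (6/5)
4. 1107.692ms @ 12/5 + 276.923ms (3/5)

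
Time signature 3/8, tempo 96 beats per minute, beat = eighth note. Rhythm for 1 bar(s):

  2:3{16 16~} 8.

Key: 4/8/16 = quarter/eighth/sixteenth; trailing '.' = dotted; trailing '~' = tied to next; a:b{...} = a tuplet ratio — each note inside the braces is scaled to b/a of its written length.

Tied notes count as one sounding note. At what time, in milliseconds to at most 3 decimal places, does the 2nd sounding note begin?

1. 0.0ms @ 0 + 468.75ms (3/4)
2. 468.75ms @ 3/4 + 1406.25ms (9/4)

note 2 onset = 3/4b = 468.75ms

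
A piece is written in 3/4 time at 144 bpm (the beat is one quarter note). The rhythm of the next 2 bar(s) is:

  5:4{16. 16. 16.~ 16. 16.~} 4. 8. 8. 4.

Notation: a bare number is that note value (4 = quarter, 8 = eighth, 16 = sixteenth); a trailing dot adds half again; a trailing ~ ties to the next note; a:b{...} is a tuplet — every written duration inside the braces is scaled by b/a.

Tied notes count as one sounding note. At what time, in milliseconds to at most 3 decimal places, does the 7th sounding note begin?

1. 0.0ms @ 0 + 125.0ms (3/10)
2. 125.0ms @ 3/10 + 125.0ms (3/10)
3. 250.0ms @ 3/5 + 250.0ms (3/5)
4. 500.0ms @ 6/5 + 750.0ms (9/5)
5. 1250.0ms @ 3 + 312.5ms (3/4)
6. 1562.5ms @ 15/4 + 312.5ms (3/4)
7. 1875.0ms @ 9/2 + 625.0ms (3/2)

note 7 onset = 9/2b = 1875.0ms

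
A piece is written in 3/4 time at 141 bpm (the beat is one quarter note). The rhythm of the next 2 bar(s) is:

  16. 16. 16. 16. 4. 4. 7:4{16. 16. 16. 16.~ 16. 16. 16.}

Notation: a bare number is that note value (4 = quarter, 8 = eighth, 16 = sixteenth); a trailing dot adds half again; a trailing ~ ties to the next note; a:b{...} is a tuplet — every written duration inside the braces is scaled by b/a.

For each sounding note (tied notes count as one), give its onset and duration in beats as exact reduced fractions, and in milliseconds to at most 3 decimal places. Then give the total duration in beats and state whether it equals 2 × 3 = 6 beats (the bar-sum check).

1) 0.0ms=0b +159.574ms=3/8b
2) 159.574ms=3/8b +159.574ms=3/8b
3) 319.149ms=3/4b +159.574ms=3/8b
4) 478.723ms=9/8b +159.574ms=3/8b
5) 638.298ms=3/2b +638.298ms=3/2b
6) 1276.596ms=3b +638.298ms=3/2b
7) 1914.894ms=9/2b +91.185ms=3/14b
8) 2006.079ms=33/7b +91.185ms=3/14b
9) 2097.264ms=69/14b +91.185ms=3/14b
10) 2188.45ms=36/7b +182.371ms=3/7b
11) 2370.821ms=39/7b +91.185ms=3/14b
12) 2462.006ms=81/14b +91.185ms=3/14b
Σ=6b of 6 (141bpm 3/4) — PASS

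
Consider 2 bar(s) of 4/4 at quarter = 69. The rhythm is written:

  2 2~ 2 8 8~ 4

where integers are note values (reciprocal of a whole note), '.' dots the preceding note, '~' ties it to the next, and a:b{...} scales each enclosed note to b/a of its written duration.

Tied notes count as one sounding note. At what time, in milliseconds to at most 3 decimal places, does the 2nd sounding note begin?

1. 0.0ms @ 0 + 1739.13ms (2)
2. 1739.13ms @ 2 + 3478.261ms (4)
3. 5217.391ms @ 6 + 434.783ms (1/2)
4. 5652.174ms @ 13/2 + 1304.348ms (3/2)

note 2 onset = 2b = 1739.13ms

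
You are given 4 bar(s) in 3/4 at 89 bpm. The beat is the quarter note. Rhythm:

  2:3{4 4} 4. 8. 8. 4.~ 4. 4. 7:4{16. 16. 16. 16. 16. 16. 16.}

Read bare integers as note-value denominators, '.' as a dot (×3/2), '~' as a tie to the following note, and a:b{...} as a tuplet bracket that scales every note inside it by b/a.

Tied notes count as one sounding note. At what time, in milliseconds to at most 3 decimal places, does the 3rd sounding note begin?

1. 0.0ms @ 0 + 1011.236ms (3/2)
2. 1011.236ms @ 3/2 + 1011.236ms (3/2)
3. 2022.472ms @ 3 + 1011.236ms (3/2)
4. 3033.708ms @ 9/2 + 505.618ms (3/4)
5. 3539.326ms @ 21/4 + 505.618ms (3/4)
6. 4044.944ms @ 6 + 2022.472ms (3)
7. 6067.416ms @ 9 + 1011.236ms (3/2)
8. 7078.652ms @ 21/2 + 144.462ms (3/14)
9. 7223.114ms @ 75/7 + 144.462ms (3/14)
10. 7367.576ms @ 153/14 + 144.462ms (3/14)
11. 7512.039ms @ 78/7 + 144.462ms (3/14)
12. 7656.501ms @ 159/14 + 144.462ms (3/14)
13. 7800.963ms @ 81/7 + 144.462ms (3/14)
14. 7945.425ms @ 165/14 + 144.462ms (3/14)

note 3 onset = 3b = 2022.472ms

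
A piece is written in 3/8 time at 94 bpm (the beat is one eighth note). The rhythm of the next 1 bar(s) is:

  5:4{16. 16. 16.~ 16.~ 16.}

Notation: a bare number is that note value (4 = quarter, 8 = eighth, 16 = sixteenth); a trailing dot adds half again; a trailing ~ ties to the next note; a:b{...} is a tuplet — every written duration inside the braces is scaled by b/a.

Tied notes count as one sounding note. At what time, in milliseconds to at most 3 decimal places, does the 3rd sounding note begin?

1. 0.0ms @ 0 + 382.979ms (3/5)
2. 382.979ms @ 3/5 + 382.979ms (3/5)
3. 765.957ms @ 6/5 + 1148.936ms (9/5)

note 3 onset = 6/5b = 765.957ms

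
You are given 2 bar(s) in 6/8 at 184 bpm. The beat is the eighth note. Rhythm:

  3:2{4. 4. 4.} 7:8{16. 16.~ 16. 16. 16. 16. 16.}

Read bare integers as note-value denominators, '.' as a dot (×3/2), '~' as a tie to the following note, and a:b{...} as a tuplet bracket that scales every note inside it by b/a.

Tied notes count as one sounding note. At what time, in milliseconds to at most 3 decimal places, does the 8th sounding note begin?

note 8 onset = 72/7b = 3354.037ms

1. 0.0ms @ 0 + 652.174ms (2)
2. 652.174ms @ 2 + 652.174ms (2)
3. 1304.348ms @ 4 + 652.174ms (2)
4. 1956.522ms @ 6 + 279.503ms (6/7)
5. 2236.025ms @ 48/7 + 559.006ms (12/7)
6. 2795.031ms @ 60/7 + 279.503ms (6/7)
7. 3074.534ms @ 66/7 + 279.503ms (6/7)
8. 3354.037ms @ 72/7 + 279.503ms (6/7)
9. 3633.54ms @ 78/7 + 279.503ms (6/7)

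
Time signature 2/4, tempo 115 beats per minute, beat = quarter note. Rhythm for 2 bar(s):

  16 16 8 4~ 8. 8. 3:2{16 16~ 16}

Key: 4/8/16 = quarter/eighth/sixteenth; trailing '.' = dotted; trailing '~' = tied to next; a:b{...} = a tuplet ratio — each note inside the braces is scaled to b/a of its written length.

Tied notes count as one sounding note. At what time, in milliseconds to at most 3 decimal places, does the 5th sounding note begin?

note 5 onset = 11/4b = 1434.783ms

1. 0.0ms @ 0 + 130.435ms (1/4)
2. 130.435ms @ 1/4 + 130.435ms (1/4)
3. 260.87ms @ 1/2 + 260.87ms (1/2)
4. 521.739ms @ 1 + 913.043ms (7/4)
5. 1434.783ms @ 11/4 + 391.304ms (3/4)
6. 1826.087ms @ 7/2 + 86.957ms (1/6)
7. 1913.043ms @ 11/3 + 173.913ms (1/3)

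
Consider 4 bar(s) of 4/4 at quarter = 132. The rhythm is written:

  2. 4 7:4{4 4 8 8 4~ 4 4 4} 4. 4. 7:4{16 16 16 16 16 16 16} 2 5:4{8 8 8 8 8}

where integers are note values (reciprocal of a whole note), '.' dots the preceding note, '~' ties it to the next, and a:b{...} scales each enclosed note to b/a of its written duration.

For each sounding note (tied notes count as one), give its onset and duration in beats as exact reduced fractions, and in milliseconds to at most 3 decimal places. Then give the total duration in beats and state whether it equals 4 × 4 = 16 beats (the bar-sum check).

1) 0.0ms=0b +1363.636ms=3b
2) 1363.636ms=3b +454.545ms=1b
3) 1818.182ms=4b +259.74ms=4/7b
4) 2077.922ms=32/7b +259.74ms=4/7b
5) 2337.662ms=36/7b +129.87ms=2/7b
6) 2467.532ms=38/7b +129.87ms=2/7b
7) 2597.403ms=40/7b +519.481ms=8/7b
8) 3116.883ms=48/7b +259.74ms=4/7b
9) 3376.623ms=52/7b +259.74ms=4/7b
10) 3636.364ms=8b +681.818ms=3/2b
11) 4318.182ms=19/2b +681.818ms=3/2b
12) 5000.0ms=11b +64.935ms=1/7b
13) 5064.935ms=78/7b +64.935ms=1/7b
14) 5129.87ms=79/7b +64.935ms=1/7b
15) 5194.805ms=80/7b +64.935ms=1/7b
16) 5259.74ms=81/7b +64.935ms=1/7b
17) 5324.675ms=82/7b +64.935ms=1/7b
18) 5389.61ms=83/7b +64.935ms=1/7b
19) 5454.545ms=12b +909.091ms=2b
20) 6363.636ms=14b +181.818ms=2/5b
21) 6545.455ms=72/5b +181.818ms=2/5b
22) 6727.273ms=74/5b +181.818ms=2/5b
23) 6909.091ms=76/5b +181.818ms=2/5b
24) 7090.909ms=78/5b +181.818ms=2/5b
Σ=16b of 16 (132bpm 4/4) — PASS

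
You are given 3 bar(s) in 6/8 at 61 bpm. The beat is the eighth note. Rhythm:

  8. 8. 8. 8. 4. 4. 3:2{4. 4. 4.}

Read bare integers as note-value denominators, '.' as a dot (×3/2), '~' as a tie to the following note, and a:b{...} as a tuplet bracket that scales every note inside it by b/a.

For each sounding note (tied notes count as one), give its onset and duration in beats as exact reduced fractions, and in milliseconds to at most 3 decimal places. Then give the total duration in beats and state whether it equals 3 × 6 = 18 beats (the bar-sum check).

1) 0.0ms=0b +1475.41ms=3/2b
2) 1475.41ms=3/2b +1475.41ms=3/2b
3) 2950.82ms=3b +1475.41ms=3/2b
4) 4426.23ms=9/2b +1475.41ms=3/2b
5) 5901.639ms=6b +2950.82ms=3b
6) 8852.459ms=9b +2950.82ms=3b
7) 11803.279ms=12b +1967.213ms=2b
8) 13770.492ms=14b +1967.213ms=2b
9) 15737.705ms=16b +1967.213ms=2b
Σ=18b of 18 (61bpm 6/8) — PASS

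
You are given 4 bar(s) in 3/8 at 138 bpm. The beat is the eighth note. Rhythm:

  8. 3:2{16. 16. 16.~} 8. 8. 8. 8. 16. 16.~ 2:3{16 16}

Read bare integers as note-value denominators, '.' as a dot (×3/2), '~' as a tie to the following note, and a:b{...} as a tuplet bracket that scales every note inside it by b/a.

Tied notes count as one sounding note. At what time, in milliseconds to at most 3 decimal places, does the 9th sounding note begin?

1. 0.0ms @ 0 + 652.174ms (3/2)
2. 652.174ms @ 3/2 + 217.391ms (1/2)
3. 869.565ms @ 2 + 217.391ms (1/2)
4. 1086.957ms @ 5/2 + 869.565ms (2)
5. 1956.522ms @ 9/2 + 652.174ms (3/2)
6. 2608.696ms @ 6 + 652.174ms (3/2)
7. 3260.87ms @ 15/2 + 652.174ms (3/2)
8. 3913.043ms @ 9 + 326.087ms (3/4)
9. 4239.13ms @ 39/4 + 652.174ms (3/2)
10. 4891.304ms @ 45/4 + 326.087ms (3/4)

note 9 onset = 39/4b = 4239.13ms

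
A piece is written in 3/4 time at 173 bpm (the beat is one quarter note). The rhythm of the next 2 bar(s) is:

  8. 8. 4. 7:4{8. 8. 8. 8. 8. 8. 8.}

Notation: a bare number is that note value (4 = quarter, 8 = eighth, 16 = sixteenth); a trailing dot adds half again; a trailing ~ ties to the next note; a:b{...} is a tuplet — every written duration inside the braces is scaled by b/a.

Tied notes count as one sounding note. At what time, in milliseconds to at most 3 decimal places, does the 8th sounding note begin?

note 8 onset = 33/7b = 1635.012ms

1. 0.0ms @ 0 + 260.116ms (3/4)
2. 260.116ms @ 3/4 + 260.116ms (3/4)
3. 520.231ms @ 3/2 + 520.231ms (3/2)
4. 1040.462ms @ 3 + 148.637ms (3/7)
5. 1189.1ms @ 24/7 + 148.637ms (3/7)
6. 1337.737ms @ 27/7 + 148.637ms (3/7)
7. 1486.375ms @ 30/7 + 148.637ms (3/7)
8. 1635.012ms @ 33/7 + 148.637ms (3/7)
9. 1783.65ms @ 36/7 + 148.637ms (3/7)
10. 1932.287ms @ 39/7 + 148.637ms (3/7)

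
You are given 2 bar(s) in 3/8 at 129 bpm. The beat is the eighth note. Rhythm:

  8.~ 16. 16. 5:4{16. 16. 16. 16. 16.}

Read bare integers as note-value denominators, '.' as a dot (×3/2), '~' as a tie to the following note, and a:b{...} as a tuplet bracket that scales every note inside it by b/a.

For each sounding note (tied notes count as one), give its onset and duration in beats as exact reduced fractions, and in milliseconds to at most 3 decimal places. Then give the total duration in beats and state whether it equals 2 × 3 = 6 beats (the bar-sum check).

1) 0.0ms=0b +1046.512ms=9/4b
2) 1046.512ms=9/4b +348.837ms=3/4b
3) 1395.349ms=3b +279.07ms=3/5b
4) 1674.419ms=18/5b +279.07ms=3/5b
5) 1953.488ms=21/5b +279.07ms=3/5b
6) 2232.558ms=24/5b +279.07ms=3/5b
7) 2511.628ms=27/5b +279.07ms=3/5b
Σ=6b of 6 (129bpm 3/8) — PASS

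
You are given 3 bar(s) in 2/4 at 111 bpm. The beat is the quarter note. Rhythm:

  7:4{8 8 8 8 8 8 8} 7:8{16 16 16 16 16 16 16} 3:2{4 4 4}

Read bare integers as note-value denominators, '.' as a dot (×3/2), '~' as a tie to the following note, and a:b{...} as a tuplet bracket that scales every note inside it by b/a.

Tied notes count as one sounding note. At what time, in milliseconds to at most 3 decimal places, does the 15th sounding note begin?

note 15 onset = 4b = 2162.162ms

1. 0.0ms @ 0 + 154.44ms (2/7)
2. 154.44ms @ 2/7 + 154.44ms (2/7)
3. 308.88ms @ 4/7 + 154.44ms (2/7)
4. 463.32ms @ 6/7 + 154.44ms (2/7)
5. 617.761ms @ 8/7 + 154.44ms (2/7)
6. 772.201ms @ 10/7 + 154.44ms (2/7)
7. 926.641ms @ 12/7 + 154.44ms (2/7)
8. 1081.081ms @ 2 + 154.44ms (2/7)
9. 1235.521ms @ 16/7 + 154.44ms (2/7)
10. 1389.961ms @ 18/7 + 154.44ms (2/7)
11. 1544.402ms @ 20/7 + 154.44ms (2/7)
12. 1698.842ms @ 22/7 + 154.44ms (2/7)
13. 1853.282ms @ 24/7 + 154.44ms (2/7)
14. 2007.722ms @ 26/7 + 154.44ms (2/7)
15. 2162.162ms @ 4 + 360.36ms (2/3)
16. 2522.523ms @ 14/3 + 360.36ms (2/3)
17. 2882.883ms @ 16/3 + 360.36ms (2/3)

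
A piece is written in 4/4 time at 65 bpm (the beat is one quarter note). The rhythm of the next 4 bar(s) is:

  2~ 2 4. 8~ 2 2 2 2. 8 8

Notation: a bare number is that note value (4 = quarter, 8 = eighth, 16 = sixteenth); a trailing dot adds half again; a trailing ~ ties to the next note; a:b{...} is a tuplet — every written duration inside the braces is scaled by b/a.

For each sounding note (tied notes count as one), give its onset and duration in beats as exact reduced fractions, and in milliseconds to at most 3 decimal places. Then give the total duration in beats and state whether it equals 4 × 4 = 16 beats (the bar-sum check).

1) 0.0ms=0b +3692.308ms=4b
2) 3692.308ms=4b +1384.615ms=3/2b
3) 5076.923ms=11/2b +2307.692ms=5/2b
4) 7384.615ms=8b +1846.154ms=2b
5) 9230.769ms=10b +1846.154ms=2b
6) 11076.923ms=12b +2769.231ms=3b
7) 13846.154ms=15b +461.538ms=1/2b
8) 14307.692ms=31/2b +461.538ms=1/2b
Σ=16b of 16 (65bpm 4/4) — PASS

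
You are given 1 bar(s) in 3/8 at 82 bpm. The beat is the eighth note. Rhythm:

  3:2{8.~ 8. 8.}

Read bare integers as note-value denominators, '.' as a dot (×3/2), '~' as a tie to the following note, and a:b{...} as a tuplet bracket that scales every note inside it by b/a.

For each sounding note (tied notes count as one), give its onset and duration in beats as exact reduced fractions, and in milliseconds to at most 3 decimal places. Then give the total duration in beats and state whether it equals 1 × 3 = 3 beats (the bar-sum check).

1) 0.0ms=0b +1463.415ms=2b
2) 1463.415ms=2b +731.707ms=1b
Σ=3b of 3 (82bpm 3/8) — PASS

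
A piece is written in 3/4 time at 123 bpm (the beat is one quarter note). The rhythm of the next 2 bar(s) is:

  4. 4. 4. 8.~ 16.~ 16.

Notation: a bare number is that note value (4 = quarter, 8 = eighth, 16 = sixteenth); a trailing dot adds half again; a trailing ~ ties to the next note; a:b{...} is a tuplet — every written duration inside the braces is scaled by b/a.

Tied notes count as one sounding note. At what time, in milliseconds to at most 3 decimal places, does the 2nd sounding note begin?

1. 0.0ms @ 0 + 731.707ms (3/2)
2. 731.707ms @ 3/2 + 731.707ms (3/2)
3. 1463.415ms @ 3 + 731.707ms (3/2)
4. 2195.122ms @ 9/2 + 731.707ms (3/2)

note 2 onset = 3/2b = 731.707ms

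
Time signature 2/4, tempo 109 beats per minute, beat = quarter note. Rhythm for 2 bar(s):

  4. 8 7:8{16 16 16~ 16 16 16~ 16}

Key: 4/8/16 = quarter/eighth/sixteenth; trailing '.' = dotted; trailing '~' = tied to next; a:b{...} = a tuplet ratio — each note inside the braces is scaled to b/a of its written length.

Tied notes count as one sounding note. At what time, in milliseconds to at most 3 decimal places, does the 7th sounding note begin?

note 7 onset = 24/7b = 1887.287ms

1. 0.0ms @ 0 + 825.688ms (3/2)
2. 825.688ms @ 3/2 + 275.229ms (1/2)
3. 1100.917ms @ 2 + 157.274ms (2/7)
4. 1258.191ms @ 16/7 + 157.274ms (2/7)
5. 1415.465ms @ 18/7 + 314.548ms (4/7)
6. 1730.013ms @ 22/7 + 157.274ms (2/7)
7. 1887.287ms @ 24/7 + 314.548ms (4/7)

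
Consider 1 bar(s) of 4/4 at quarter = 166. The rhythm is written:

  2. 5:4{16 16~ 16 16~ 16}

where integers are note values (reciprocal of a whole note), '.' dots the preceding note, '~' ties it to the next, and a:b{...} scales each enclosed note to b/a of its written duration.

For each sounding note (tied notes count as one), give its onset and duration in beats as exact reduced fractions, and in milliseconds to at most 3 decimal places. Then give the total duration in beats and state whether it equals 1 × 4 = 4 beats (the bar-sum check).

1) 0.0ms=0b +1084.337ms=3b
2) 1084.337ms=3b +72.289ms=1/5b
3) 1156.627ms=16/5b +144.578ms=2/5b
4) 1301.205ms=18/5b +144.578ms=2/5b
Σ=4b of 4 (166bpm 4/4) — PASS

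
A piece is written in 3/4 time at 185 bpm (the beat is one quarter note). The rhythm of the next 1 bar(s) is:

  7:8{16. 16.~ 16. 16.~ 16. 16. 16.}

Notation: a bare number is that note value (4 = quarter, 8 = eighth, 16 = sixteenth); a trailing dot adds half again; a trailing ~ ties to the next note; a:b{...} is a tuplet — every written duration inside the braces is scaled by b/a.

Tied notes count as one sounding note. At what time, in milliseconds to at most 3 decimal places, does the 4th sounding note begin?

note 4 onset = 15/7b = 694.981ms

1. 0.0ms @ 0 + 138.996ms (3/7)
2. 138.996ms @ 3/7 + 277.992ms (6/7)
3. 416.988ms @ 9/7 + 277.992ms (6/7)
4. 694.981ms @ 15/7 + 138.996ms (3/7)
5. 833.977ms @ 18/7 + 138.996ms (3/7)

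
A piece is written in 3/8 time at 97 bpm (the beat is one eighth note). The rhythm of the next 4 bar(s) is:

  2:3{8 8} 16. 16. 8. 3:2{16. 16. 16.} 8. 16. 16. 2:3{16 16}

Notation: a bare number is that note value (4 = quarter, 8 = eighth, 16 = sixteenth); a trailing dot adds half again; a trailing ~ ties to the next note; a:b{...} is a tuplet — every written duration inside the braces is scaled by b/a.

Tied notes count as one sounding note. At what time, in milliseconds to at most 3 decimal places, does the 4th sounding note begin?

note 4 onset = 15/4b = 2319.588ms

1. 0.0ms @ 0 + 927.835ms (3/2)
2. 927.835ms @ 3/2 + 927.835ms (3/2)
3. 1855.67ms @ 3 + 463.918ms (3/4)
4. 2319.588ms @ 15/4 + 463.918ms (3/4)
5. 2783.505ms @ 9/2 + 927.835ms (3/2)
6. 3711.34ms @ 6 + 309.278ms (1/2)
7. 4020.619ms @ 13/2 + 309.278ms (1/2)
8. 4329.897ms @ 7 + 309.278ms (1/2)
9. 4639.175ms @ 15/2 + 927.835ms (3/2)
10. 5567.01ms @ 9 + 463.918ms (3/4)
11. 6030.928ms @ 39/4 + 463.918ms (3/4)
12. 6494.845ms @ 21/2 + 463.918ms (3/4)
13. 6958.763ms @ 45/4 + 463.918ms (3/4)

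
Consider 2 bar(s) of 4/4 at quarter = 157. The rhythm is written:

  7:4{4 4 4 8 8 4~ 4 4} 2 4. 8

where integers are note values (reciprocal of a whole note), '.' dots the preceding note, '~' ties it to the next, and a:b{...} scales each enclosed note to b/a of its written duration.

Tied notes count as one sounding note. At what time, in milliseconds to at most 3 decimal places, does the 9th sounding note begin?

1. 0.0ms @ 0 + 218.38ms (4/7)
2. 218.38ms @ 4/7 + 218.38ms (4/7)
3. 436.761ms @ 8/7 + 218.38ms (4/7)
4. 655.141ms @ 12/7 + 109.19ms (2/7)
5. 764.331ms @ 2 + 109.19ms (2/7)
6. 873.521ms @ 16/7 + 436.761ms (8/7)
7. 1310.282ms @ 24/7 + 218.38ms (4/7)
8. 1528.662ms @ 4 + 764.331ms (2)
9. 2292.994ms @ 6 + 573.248ms (3/2)
10. 2866.242ms @ 15/2 + 191.083ms (1/2)

note 9 onset = 6b = 2292.994ms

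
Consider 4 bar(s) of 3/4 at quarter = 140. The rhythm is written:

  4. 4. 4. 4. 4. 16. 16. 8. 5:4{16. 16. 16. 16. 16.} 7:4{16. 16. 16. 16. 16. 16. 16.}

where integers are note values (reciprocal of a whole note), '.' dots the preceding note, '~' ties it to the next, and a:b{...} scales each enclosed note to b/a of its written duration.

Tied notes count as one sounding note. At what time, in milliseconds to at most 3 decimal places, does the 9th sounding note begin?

1. 0.0ms @ 0 + 642.857ms (3/2)
2. 642.857ms @ 3/2 + 642.857ms (3/2)
3. 1285.714ms @ 3 + 642.857ms (3/2)
4. 1928.571ms @ 9/2 + 642.857ms (3/2)
5. 2571.429ms @ 6 + 642.857ms (3/2)
6. 3214.286ms @ 15/2 + 160.714ms (3/8)
7. 3375.0ms @ 63/8 + 160.714ms (3/8)
8. 3535.714ms @ 33/4 + 321.429ms (3/4)
9. 3857.143ms @ 9 + 128.571ms (3/10)
10. 3985.714ms @ 93/10 + 128.571ms (3/10)
11. 4114.286ms @ 48/5 + 128.571ms (3/10)
12. 4242.857ms @ 99/10 + 128.571ms (3/10)
13. 4371.429ms @ 51/5 + 128.571ms (3/10)
14. 4500.0ms @ 21/2 + 91.837ms (3/14)
15. 4591.837ms @ 75/7 + 91.837ms (3/14)
16. 4683.673ms @ 153/14 + 91.837ms (3/14)
17. 4775.51ms @ 78/7 + 91.837ms (3/14)
18. 4867.347ms @ 159/14 + 91.837ms (3/14)
19. 4959.184ms @ 81/7 + 91.837ms (3/14)
20. 5051.02ms @ 165/14 + 91.837ms (3/14)

note 9 onset = 9b = 3857.143ms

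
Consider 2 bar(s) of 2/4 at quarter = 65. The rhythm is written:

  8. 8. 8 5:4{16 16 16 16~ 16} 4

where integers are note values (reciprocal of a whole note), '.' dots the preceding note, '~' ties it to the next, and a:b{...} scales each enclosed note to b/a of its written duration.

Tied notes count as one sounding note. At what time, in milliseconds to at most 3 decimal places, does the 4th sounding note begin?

1. 0.0ms @ 0 + 692.308ms (3/4)
2. 692.308ms @ 3/4 + 692.308ms (3/4)
3. 1384.615ms @ 3/2 + 461.538ms (1/2)
4. 1846.154ms @ 2 + 184.615ms (1/5)
5. 2030.769ms @ 11/5 + 184.615ms (1/5)
6. 2215.385ms @ 12/5 + 184.615ms (1/5)
7. 2400.0ms @ 13/5 + 369.231ms (2/5)
8. 2769.231ms @ 3 + 923.077ms (1)

note 4 onset = 2b = 1846.154ms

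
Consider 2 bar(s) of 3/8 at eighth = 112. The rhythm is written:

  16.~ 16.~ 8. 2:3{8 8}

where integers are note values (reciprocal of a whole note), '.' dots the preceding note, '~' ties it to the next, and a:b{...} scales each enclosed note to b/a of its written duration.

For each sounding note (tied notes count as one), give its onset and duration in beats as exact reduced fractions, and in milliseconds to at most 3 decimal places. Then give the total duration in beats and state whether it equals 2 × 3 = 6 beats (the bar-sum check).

1) 0.0ms=0b +1607.143ms=3b
2) 1607.143ms=3b +803.571ms=3/2b
3) 2410.714ms=9/2b +803.571ms=3/2b
Σ=6b of 6 (112bpm 3/8) — PASS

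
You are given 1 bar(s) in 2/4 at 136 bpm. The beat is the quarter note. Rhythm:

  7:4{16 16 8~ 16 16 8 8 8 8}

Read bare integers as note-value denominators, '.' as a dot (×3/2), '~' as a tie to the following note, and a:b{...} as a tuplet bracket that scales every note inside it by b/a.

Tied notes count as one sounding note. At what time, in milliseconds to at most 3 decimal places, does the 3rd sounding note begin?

note 3 onset = 2/7b = 126.05ms

1. 0.0ms @ 0 + 63.025ms (1/7)
2. 63.025ms @ 1/7 + 63.025ms (1/7)
3. 126.05ms @ 2/7 + 189.076ms (3/7)
4. 315.126ms @ 5/7 + 63.025ms (1/7)
5. 378.151ms @ 6/7 + 126.05ms (2/7)
6. 504.202ms @ 8/7 + 126.05ms (2/7)
7. 630.252ms @ 10/7 + 126.05ms (2/7)
8. 756.303ms @ 12/7 + 126.05ms (2/7)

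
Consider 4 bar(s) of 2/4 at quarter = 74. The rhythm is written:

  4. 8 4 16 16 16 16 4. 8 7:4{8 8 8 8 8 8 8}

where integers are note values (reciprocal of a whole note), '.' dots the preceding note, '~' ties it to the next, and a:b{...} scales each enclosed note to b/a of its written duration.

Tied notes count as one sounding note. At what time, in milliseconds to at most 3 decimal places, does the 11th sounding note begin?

note 11 onset = 44/7b = 5096.525ms

1. 0.0ms @ 0 + 1216.216ms (3/2)
2. 1216.216ms @ 3/2 + 405.405ms (1/2)
3. 1621.622ms @ 2 + 810.811ms (1)
4. 2432.432ms @ 3 + 202.703ms (1/4)
5. 2635.135ms @ 13/4 + 202.703ms (1/4)
6. 2837.838ms @ 7/2 + 202.703ms (1/4)
7. 3040.541ms @ 15/4 + 202.703ms (1/4)
8. 3243.243ms @ 4 + 1216.216ms (3/2)
9. 4459.459ms @ 11/2 + 405.405ms (1/2)
10. 4864.865ms @ 6 + 231.66ms (2/7)
11. 5096.525ms @ 44/7 + 231.66ms (2/7)
12. 5328.185ms @ 46/7 + 231.66ms (2/7)
13. 5559.846ms @ 48/7 + 231.66ms (2/7)
14. 5791.506ms @ 50/7 + 231.66ms (2/7)
15. 6023.166ms @ 52/7 + 231.66ms (2/7)
16. 6254.826ms @ 54/7 + 231.66ms (2/7)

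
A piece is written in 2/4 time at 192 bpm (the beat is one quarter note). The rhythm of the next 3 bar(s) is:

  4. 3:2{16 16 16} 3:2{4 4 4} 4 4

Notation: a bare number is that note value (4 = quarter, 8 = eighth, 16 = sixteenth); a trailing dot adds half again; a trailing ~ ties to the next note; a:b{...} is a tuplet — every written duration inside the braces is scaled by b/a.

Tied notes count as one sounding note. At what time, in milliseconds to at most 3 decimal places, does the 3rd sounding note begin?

1. 0.0ms @ 0 + 468.75ms (3/2)
2. 468.75ms @ 3/2 + 52.083ms (1/6)
3. 520.833ms @ 5/3 + 52.083ms (1/6)
4. 572.917ms @ 11/6 + 52.083ms (1/6)
5. 625.0ms @ 2 + 208.333ms (2/3)
6. 833.333ms @ 8/3 + 208.333ms (2/3)
7. 1041.667ms @ 10/3 + 208.333ms (2/3)
8. 1250.0ms @ 4 + 312.5ms (1)
9. 1562.5ms @ 5 + 312.5ms (1)

note 3 onset = 5/3b = 520.833ms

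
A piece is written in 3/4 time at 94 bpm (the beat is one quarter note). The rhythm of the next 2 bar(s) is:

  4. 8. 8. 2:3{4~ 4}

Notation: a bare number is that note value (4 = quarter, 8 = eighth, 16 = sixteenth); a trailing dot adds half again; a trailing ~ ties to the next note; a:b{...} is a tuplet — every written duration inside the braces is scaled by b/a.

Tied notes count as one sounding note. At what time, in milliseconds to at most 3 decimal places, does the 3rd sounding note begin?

note 3 onset = 9/4b = 1436.17ms

1. 0.0ms @ 0 + 957.447ms (3/2)
2. 957.447ms @ 3/2 + 478.723ms (3/4)
3. 1436.17ms @ 9/4 + 478.723ms (3/4)
4. 1914.894ms @ 3 + 1914.894ms (3)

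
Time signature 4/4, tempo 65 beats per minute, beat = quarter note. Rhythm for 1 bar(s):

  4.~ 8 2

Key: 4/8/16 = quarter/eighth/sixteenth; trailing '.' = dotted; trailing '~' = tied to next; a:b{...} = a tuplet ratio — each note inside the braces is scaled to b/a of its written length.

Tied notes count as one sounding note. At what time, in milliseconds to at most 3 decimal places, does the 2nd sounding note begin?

1. 0.0ms @ 0 + 1846.154ms (2)
2. 1846.154ms @ 2 + 1846.154ms (2)

note 2 onset = 2b = 1846.154ms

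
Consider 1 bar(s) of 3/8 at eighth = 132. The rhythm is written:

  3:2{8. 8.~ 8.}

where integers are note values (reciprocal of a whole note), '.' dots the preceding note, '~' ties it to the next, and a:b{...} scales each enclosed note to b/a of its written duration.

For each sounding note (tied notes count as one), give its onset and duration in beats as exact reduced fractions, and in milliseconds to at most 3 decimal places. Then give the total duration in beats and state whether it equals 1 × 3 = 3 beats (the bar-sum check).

1) 0.0ms=0b +454.545ms=1b
2) 454.545ms=1b +909.091ms=2b
Σ=3b of 3 (132bpm 3/8) — PASS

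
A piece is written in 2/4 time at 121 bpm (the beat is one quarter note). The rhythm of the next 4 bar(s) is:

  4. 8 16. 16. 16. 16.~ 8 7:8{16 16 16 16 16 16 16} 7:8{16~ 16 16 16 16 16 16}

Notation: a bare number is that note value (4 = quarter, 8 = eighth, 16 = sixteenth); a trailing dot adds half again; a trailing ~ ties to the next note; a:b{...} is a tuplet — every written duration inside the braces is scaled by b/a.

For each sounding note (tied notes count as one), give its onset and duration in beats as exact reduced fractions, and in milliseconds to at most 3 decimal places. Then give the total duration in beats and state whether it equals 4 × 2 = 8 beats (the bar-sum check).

1) 0.0ms=0b +743.802ms=3/2b
2) 743.802ms=3/2b +247.934ms=1/2b
3) 991.736ms=2b +185.95ms=3/8b
4) 1177.686ms=19/8b +185.95ms=3/8b
5) 1363.636ms=11/4b +185.95ms=3/8b
6) 1549.587ms=25/8b +433.884ms=7/8b
7) 1983.471ms=4b +141.677ms=2/7b
8) 2125.148ms=30/7b +141.677ms=2/7b
9) 2266.824ms=32/7b +141.677ms=2/7b
10) 2408.501ms=34/7b +141.677ms=2/7b
11) 2550.177ms=36/7b +141.677ms=2/7b
12) 2691.854ms=38/7b +141.677ms=2/7b
13) 2833.53ms=40/7b +141.677ms=2/7b
14) 2975.207ms=6b +283.353ms=4/7b
15) 3258.56ms=46/7b +141.677ms=2/7b
16) 3400.236ms=48/7b +141.677ms=2/7b
17) 3541.913ms=50/7b +141.677ms=2/7b
18) 3683.589ms=52/7b +141.677ms=2/7b
19) 3825.266ms=54/7b +141.677ms=2/7b
Σ=8b of 8 (121bpm 2/4) — PASS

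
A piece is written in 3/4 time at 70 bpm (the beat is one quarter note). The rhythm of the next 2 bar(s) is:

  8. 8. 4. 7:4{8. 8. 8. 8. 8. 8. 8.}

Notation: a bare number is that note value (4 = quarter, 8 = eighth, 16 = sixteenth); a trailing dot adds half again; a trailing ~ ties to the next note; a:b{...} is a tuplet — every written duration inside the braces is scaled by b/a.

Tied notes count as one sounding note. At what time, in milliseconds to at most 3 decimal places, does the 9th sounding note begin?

1. 0.0ms @ 0 + 642.857ms (3/4)
2. 642.857ms @ 3/4 + 642.857ms (3/4)
3. 1285.714ms @ 3/2 + 1285.714ms (3/2)
4. 2571.429ms @ 3 + 367.347ms (3/7)
5. 2938.776ms @ 24/7 + 367.347ms (3/7)
6. 3306.122ms @ 27/7 + 367.347ms (3/7)
7. 3673.469ms @ 30/7 + 367.347ms (3/7)
8. 4040.816ms @ 33/7 + 367.347ms (3/7)
9. 4408.163ms @ 36/7 + 367.347ms (3/7)
10. 4775.51ms @ 39/7 + 367.347ms (3/7)

note 9 onset = 36/7b = 4408.163ms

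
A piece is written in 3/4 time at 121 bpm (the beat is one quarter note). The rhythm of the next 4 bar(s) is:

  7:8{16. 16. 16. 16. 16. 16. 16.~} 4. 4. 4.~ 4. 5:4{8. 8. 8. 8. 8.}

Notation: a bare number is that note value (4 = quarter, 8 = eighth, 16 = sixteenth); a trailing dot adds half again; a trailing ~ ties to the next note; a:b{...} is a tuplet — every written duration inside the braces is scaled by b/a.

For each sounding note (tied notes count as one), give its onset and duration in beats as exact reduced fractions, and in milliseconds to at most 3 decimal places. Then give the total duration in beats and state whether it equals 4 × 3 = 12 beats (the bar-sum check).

1) 0.0ms=0b +212.515ms=3/7b
2) 212.515ms=3/7b +212.515ms=3/7b
3) 425.03ms=6/7b +212.515ms=3/7b
4) 637.544ms=9/7b +212.515ms=3/7b
5) 850.059ms=12/7b +212.515ms=3/7b
6) 1062.574ms=15/7b +212.515ms=3/7b
7) 1275.089ms=18/7b +956.316ms=27/14b
8) 2231.405ms=9/2b +743.802ms=3/2b
9) 2975.207ms=6b +1487.603ms=3b
10) 4462.81ms=9b +297.521ms=3/5b
11) 4760.331ms=48/5b +297.521ms=3/5b
12) 5057.851ms=51/5b +297.521ms=3/5b
13) 5355.372ms=54/5b +297.521ms=3/5b
14) 5652.893ms=57/5b +297.521ms=3/5b
Σ=12b of 12 (121bpm 3/4) — PASS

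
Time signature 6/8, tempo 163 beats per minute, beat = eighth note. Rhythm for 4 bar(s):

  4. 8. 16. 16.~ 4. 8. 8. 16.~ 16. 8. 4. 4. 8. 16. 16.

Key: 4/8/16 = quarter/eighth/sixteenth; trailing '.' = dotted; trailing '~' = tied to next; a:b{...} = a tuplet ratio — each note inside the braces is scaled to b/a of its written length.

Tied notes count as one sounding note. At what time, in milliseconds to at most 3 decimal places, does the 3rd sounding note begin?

note 3 onset = 9/2b = 1656.442ms

1. 0.0ms @ 0 + 1104.294ms (3)
2. 1104.294ms @ 3 + 552.147ms (3/2)
3. 1656.442ms @ 9/2 + 276.074ms (3/4)
4. 1932.515ms @ 21/4 + 1380.368ms (15/4)
5. 3312.883ms @ 9 + 552.147ms (3/2)
6. 3865.031ms @ 21/2 + 552.147ms (3/2)
7. 4417.178ms @ 12 + 552.147ms (3/2)
8. 4969.325ms @ 27/2 + 552.147ms (3/2)
9. 5521.472ms @ 15 + 1104.294ms (3)
10. 6625.767ms @ 18 + 1104.294ms (3)
11. 7730.061ms @ 21 + 552.147ms (3/2)
12. 8282.209ms @ 45/2 + 276.074ms (3/4)
13. 8558.282ms @ 93/4 + 276.074ms (3/4)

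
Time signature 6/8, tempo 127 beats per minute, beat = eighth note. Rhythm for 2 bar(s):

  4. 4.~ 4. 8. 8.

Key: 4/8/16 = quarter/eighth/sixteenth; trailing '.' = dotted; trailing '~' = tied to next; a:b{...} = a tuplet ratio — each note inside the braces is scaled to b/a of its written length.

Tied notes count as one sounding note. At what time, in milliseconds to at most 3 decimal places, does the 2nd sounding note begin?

1. 0.0ms @ 0 + 1417.323ms (3)
2. 1417.323ms @ 3 + 2834.646ms (6)
3. 4251.969ms @ 9 + 708.661ms (3/2)
4. 4960.63ms @ 21/2 + 708.661ms (3/2)

note 2 onset = 3b = 1417.323ms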